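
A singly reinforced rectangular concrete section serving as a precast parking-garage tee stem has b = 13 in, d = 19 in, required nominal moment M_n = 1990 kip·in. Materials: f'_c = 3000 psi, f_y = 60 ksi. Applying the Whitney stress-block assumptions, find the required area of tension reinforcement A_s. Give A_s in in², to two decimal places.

From M_n = 0.85 f'_c a b (d − a/2):
a = d − √(d² − 2M_n/(0.85 f'_c b)) = 19 − √(19² − 2 × 1990/(0.85 × 3 × 13)) = 3.478 in.
A_s = 0.85 f'_c a b / f_y = 0.85 × 3 × 3.478 × 13 / 60 = 1.922 in².

A_s ≈ 1.92 in²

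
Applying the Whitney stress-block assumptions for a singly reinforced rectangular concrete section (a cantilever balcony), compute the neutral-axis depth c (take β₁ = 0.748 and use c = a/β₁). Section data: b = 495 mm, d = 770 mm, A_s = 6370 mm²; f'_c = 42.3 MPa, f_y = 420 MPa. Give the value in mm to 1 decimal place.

T = A_s f_y = 6370 × 420 = 2675400 N = 2675.4 kN.
Setting C = 0.85 f'_c a b equal to T: a = 2675400/(0.85 × 42.3 × 495) = 150.323 mm.
With β₁ = 0.748, c = a/β₁ = 150.323/0.748 = 201.0 mm.

c ≈ 201.0 mm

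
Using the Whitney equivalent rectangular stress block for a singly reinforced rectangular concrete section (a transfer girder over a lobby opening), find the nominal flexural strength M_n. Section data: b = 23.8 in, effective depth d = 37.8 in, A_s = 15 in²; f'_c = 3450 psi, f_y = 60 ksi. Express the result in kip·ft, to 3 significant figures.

T = A_s f_y = 15 × 60 = 900 kips.
a = T/(0.85 f'_c b) = 900/(0.85 × 3.45 × 23.8) = 12.895 in.
M_n = T(d − a/2) = 900 × (37.8 − 6.4475) = 28217.3 kip·in = 28217.3/12 = 2351.44 kip·ft.

M_n ≈ 2350 kip·ft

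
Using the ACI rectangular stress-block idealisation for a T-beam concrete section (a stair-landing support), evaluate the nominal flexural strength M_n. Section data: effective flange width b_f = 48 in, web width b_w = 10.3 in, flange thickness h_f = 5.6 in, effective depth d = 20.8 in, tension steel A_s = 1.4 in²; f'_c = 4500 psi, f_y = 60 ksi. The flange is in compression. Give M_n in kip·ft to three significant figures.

Tension: T = A_s f_y = 1.4 × 60 = 84 kips.
Try a within the flange: a = T/(0.85 f'_c b_f) = 84/(0.85 × 4.5 × 48) = 0.458 in.
Since a = 0.458 ≤ h_f = 5.6 in, the stress block lies entirely in the flange; analyse as a rectangular beam of width b_f.
M_n = T(d − a/2) = 84 × (20.8 − 0.229) = 1728.0 kip·in.
M_n = 1728.0/12 = 144.00 kip·ft.

M_n ≈ 144 kip·ft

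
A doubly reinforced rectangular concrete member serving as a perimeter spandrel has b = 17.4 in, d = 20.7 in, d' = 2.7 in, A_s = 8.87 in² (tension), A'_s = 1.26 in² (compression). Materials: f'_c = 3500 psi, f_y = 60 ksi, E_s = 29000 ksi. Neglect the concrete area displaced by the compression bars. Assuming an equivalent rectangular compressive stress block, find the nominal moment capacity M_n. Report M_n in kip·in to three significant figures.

M_n ≈ 8800 kip·in

Assume both steels yield.
a = (A_s − A'_s) f_y/(0.85 f'_c b) = (8.87 − 1.26) × 60/(0.85 × 3.5 × 17.4) = 8.821 in.
c = a/β₁ = 8.821/0.85 = 10.378 in; ε'_s = 0.003(c − d')/c = 0.0022 ≥ ε_y = 0.0021, so the compression steel yields.
M_n = (A_s − A'_s) f_y (d − a/2) + A'_s f_y (d − d') = 456.6 × (20.7 − 4.4105) + 75.6 × (20.7 − 2.7) = 7437.8 + 1360.8 = 8798.6 kip·in.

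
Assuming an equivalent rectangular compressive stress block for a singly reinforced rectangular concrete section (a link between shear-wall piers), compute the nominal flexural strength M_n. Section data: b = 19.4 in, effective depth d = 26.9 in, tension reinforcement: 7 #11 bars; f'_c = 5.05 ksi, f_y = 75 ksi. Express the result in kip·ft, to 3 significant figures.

A_s = 7 × 1.56 = 10.92 in².
T = A_s f_y = 10.92 × 75 = 819 kips.
a = T/(0.85 f'_c b) = 819/(0.85 × 5.05 × 19.4) = 9.835 in.
M_n = T(d − a/2) = 819 × (26.9 − 4.9175) = 18003.7 kip·in = 18003.7/12 = 1500.31 kip·ft.

M_n ≈ 1500 kip·ft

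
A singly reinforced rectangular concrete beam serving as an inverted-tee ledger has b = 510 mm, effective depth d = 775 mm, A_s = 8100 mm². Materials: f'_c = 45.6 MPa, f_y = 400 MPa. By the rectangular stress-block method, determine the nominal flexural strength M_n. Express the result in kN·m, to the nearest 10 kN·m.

T = A_s f_y = 8100 × 400 = 3240000 N = 3240 kN.
From C = T: a = T/(0.85 f'_c b) = 3240000/(0.85 × 45.6 × 510) = 163.90 mm.
M_n = T(d − a/2) = 3240 kN × (775 − 81.95) mm = 2245.48 kN·m.

M_n ≈ 2250 kN·m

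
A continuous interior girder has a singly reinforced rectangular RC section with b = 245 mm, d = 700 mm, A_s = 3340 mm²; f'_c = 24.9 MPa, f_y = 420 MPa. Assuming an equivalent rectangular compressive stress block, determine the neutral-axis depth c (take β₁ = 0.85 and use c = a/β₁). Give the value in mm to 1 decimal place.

T = A_s f_y = 3340 × 420 = 1402800 N = 1402.8 kN.
Setting C = 0.85 f'_c a b equal to T: a = 1402800/(0.85 × 24.9 × 245) = 270.527 mm.
With β₁ = 0.85, c = a/β₁ = 270.527/0.85 = 318.3 mm.

c ≈ 318.3 mm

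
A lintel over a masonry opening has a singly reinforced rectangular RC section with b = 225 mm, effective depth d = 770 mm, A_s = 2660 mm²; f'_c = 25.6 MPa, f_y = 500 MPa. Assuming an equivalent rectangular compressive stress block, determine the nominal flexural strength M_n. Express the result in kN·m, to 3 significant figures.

T = A_s f_y = 2660 × 500 = 1330000 N = 1330 kN.
From C = T: a = T/(0.85 f'_c b) = 1330000/(0.85 × 25.6 × 225) = 271.65 mm.
M_n = T(d − a/2) = 1330 kN × (770 − 135.825) mm = 843.45 kN·m.

M_n ≈ 843 kN·m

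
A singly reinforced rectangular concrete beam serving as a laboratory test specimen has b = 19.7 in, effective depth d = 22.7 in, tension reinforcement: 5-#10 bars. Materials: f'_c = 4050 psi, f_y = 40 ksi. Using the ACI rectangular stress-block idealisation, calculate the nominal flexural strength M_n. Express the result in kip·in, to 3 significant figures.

M_n ≈ 5290 kip·in

A_s = 5 × 1.27 = 6.35 in².
T = A_s f_y = 6.35 × 40 = 254 kips.
a = T/(0.85 f'_c b) = 254/(0.85 × 4.05 × 19.7) = 3.745 in.
M_n = T(d − a/2) = 254 × (22.7 − 1.8725) = 5290.2 kip·in.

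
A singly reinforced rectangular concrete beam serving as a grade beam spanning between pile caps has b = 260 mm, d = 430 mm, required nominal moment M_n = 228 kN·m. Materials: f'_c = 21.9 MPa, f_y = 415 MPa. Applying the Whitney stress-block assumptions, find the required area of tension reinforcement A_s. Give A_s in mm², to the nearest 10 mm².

With M_n = 0.85 f'_c a b (d − a/2), solve the quadratic for a:
a = d − √(d² − 2M_n/(0.85 f'_c b)) = 430 − √(430² − 2 × 228×10⁶/(0.85 × 21.9 × 260)) = 128.86 mm.
A_s = 0.85 f'_c a b / f_y = 0.85 × 21.9 × 128.86 × 260 / 415 = 1502.8 mm².

A_s ≈ 1500 mm²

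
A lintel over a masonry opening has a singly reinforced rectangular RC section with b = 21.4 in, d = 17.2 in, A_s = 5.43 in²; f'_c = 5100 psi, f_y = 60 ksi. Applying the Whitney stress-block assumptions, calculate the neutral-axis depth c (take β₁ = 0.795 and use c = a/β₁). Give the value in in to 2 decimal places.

c ≈ 4.42 in

T = A_s f_y = 5.43 × 60 = 325.8 kips.
a = T/(0.85 f'_c b) = 325.8/(0.85 × 5.1 × 21.4) = 3.5119 in.
With β₁ = 0.795, c = a/β₁ = 3.5119/0.795 = 4.42 in.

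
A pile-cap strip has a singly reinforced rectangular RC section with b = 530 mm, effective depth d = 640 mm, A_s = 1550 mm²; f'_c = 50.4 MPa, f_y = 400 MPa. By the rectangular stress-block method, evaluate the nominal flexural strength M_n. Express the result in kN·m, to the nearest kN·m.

M_n ≈ 388 kN·m

T = A_s f_y = 1550 × 400 = 620000 N = 620 kN.
From C = T: a = T/(0.85 f'_c b) = 620000/(0.85 × 50.4 × 530) = 27.31 mm.
M_n = T(d − a/2) = 620 kN × (640 − 13.655) mm = 388.33 kN·m.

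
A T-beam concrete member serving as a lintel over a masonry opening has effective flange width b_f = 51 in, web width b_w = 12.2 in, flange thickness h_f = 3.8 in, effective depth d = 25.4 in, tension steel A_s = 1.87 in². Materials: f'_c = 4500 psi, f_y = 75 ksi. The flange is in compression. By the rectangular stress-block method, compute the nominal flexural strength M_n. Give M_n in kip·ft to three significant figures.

Tension: T = A_s f_y = 1.87 × 75 = 140.25 kips.
Try a within the flange: a = T/(0.85 f'_c b_f) = 140.25/(0.85 × 4.5 × 51) = 0.719 in.
Since a = 0.719 ≤ h_f = 3.8 in, the stress block lies entirely in the flange; analyse as a rectangular beam of width b_f.
M_n = T(d − a/2) = 140.25 × (25.4 − 0.3595) = 3511.9 kip·in.
M_n = 3511.9/12 = 292.66 kip·ft.

M_n ≈ 293 kip·ft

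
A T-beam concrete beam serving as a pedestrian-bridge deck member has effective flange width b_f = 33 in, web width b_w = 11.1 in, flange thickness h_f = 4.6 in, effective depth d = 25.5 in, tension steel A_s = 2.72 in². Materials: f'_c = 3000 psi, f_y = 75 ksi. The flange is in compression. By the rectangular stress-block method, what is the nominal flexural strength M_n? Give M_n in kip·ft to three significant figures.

Tension: T = A_s f_y = 2.72 × 75 = 204 kips.
Try a within the flange: a = T/(0.85 f'_c b_f) = 204/(0.85 × 3 × 33) = 2.424 in.
Since a = 2.424 ≤ h_f = 4.6 in, the stress block lies entirely in the flange; analyse as a rectangular beam of width b_f.
M_n = T(d − a/2) = 204 × (25.5 − 1.212) = 4954.8 kip·in.
M_n = 4954.8/12 = 412.90 kip·ft.

M_n ≈ 413 kip·ft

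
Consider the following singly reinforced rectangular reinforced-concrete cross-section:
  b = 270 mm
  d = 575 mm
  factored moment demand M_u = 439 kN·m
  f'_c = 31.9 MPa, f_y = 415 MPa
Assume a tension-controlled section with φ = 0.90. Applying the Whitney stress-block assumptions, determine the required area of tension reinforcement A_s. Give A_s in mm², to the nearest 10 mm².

A_s ≈ 2310 mm²

M_n = M_u/φ = 439/0.90 = 487.778 kN·m.
With M_n = 0.85 f'_c a b (d − a/2), solve the quadratic for a:
a = d − √(d² − 2M_n/(0.85 f'_c b)) = 575 − √(575² − 2 × 487.778×10⁶/(0.85 × 31.9 × 270)) = 130.73 mm.
A_s = 0.85 f'_c a b / f_y = 0.85 × 31.9 × 130.73 × 270 / 415 = 2306.2 mm².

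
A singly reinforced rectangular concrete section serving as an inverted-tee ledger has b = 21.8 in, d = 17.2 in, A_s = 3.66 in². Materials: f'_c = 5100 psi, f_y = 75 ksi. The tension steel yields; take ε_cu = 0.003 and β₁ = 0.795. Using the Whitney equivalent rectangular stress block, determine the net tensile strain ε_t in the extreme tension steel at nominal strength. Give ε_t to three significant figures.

ε_t ≈ 0.0111

a = A_s f_y/(0.85 f'_c b) = 2.905 in.
β₁ = 0.795, so c = a/β₁ = 2.905/0.795 = 3.654 in.
From the linear strain diagram with ε_cu = 0.003: ε_t = 0.003 (d − c)/c = 0.003 × (17.2 − 3.654)/3.654 = 0.0111.
Since ε_t ≥ 0.005, the section is tension-controlled.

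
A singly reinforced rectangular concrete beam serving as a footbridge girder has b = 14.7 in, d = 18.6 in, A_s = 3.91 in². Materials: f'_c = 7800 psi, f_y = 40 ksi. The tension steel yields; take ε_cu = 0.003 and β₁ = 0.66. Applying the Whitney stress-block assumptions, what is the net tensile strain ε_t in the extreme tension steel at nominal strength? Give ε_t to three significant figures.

a = A_s f_y/(0.85 f'_c b) = 1.605 in.
β₁ = 0.66, so c = a/β₁ = 1.605/0.66 = 2.432 in.
From the linear strain diagram with ε_cu = 0.003: ε_t = 0.003 (d − c)/c = 0.003 × (18.6 − 2.432)/2.432 = 0.0199.
Since ε_t ≥ 0.005, the section is tension-controlled.

ε_t ≈ 0.0199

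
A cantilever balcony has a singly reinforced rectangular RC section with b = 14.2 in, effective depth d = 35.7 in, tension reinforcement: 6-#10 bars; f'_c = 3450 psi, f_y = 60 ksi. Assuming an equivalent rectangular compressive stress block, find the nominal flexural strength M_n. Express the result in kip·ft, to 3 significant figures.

M_n ≈ 1150 kip·ft

A_s = 6 × 1.27 = 7.62 in².
T = A_s f_y = 7.62 × 60 = 457.2 kips.
a = T/(0.85 f'_c b) = 457.2/(0.85 × 3.45 × 14.2) = 10.979 in.
M_n = T(d − a/2) = 457.2 × (35.7 − 5.4895) = 13812.2 kip·in = 13812.2/12 = 1151.02 kip·ft.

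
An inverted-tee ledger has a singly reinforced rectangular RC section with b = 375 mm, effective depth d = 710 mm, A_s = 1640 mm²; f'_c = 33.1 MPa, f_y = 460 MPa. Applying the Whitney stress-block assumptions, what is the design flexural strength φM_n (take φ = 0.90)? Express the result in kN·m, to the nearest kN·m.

φM_n ≈ 458 kN·m

T = A_s f_y = 1640 × 460 = 754400 N = 754.4 kN.
From C = T: a = T/(0.85 f'_c b) = 754400/(0.85 × 33.1 × 375) = 71.50 mm.
M_n = T(d − a/2) = 754.4 kN × (710 − 35.75) mm = 508.65 kN·m.
φM_n = 0.90 × 508.65 = 457.79 kN·m.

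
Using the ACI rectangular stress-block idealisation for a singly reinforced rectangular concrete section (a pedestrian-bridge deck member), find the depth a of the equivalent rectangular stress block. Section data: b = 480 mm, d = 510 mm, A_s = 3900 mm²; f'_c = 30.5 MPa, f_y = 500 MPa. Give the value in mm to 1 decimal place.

T = A_s f_y = 3900 × 500 = 1950000 N = 1950 kN.
Setting C = 0.85 f'_c a b equal to T: a = 1950000/(0.85 × 30.5 × 480) = 156.7 mm.

a ≈ 156.7 mm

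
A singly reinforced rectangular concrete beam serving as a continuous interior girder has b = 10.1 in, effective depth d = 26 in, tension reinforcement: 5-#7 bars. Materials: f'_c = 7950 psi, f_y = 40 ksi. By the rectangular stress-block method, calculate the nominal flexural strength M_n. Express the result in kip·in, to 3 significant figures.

A_s = 5 × 0.6 = 3 in².
T = A_s f_y = 3 × 40 = 120 kips.
a = T/(0.85 f'_c b) = 120/(0.85 × 7.95 × 10.1) = 1.758 in.
M_n = T(d − a/2) = 120 × (26 − 0.879) = 3014.5 kip·in.

M_n ≈ 3010 kip·in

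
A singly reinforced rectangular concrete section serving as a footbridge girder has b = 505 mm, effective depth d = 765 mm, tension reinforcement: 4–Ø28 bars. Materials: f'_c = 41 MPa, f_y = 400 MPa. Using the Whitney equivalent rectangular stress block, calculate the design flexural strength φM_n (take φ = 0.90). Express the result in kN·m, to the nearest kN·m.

A_s = 4 × 616 = 2464 mm².
T = A_s f_y = 2464 × 400 = 985600 N = 985.6 kN.
From C = T: a = T/(0.85 f'_c b) = 985600/(0.85 × 41 × 505) = 56.00 mm.
M_n = T(d − a/2) = 985.6 kN × (765 − 28) mm = 726.39 kN·m.
φM_n = 0.90 × 726.39 = 653.75 kN·m.

φM_n ≈ 654 kN·m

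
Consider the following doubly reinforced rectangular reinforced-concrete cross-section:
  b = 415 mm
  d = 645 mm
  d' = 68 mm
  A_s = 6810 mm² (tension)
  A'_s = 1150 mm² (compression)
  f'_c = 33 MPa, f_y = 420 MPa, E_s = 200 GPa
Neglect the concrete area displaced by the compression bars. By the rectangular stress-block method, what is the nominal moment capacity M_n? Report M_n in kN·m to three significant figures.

M_n ≈ 1570 kN·m

Assume both tension and compression steel yield.
Net tension couple steel: A_s − A'_s = 5660 mm².
a = (A_s − A'_s) f_y / (0.85 f'_c b) = 2377200/(0.85 × 33 × 415) = 204.21 mm.
c = a/β₁ = 204.21/0.814 = 250.87 mm; ε'_s = 0.003(c − d')/c = 0.0022 ≥ f_y/E_s = 0.0021, so compression steel does yield.
M_n = (A_s − A'_s) f_y (d − a/2) + A'_s f_y (d − d') = [2377200 × (645 − 102.105) + 483000 × (645 − 68)] × 10⁻⁶ = 1290.57 + 278.69 = 1569.26 kN·m.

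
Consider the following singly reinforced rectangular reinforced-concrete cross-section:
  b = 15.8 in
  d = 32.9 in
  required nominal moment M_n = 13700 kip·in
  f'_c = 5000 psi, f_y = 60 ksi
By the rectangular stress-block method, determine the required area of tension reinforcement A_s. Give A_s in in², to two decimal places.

A_s ≈ 7.76 in²

From M_n = 0.85 f'_c a b (d − a/2):
a = d − √(d² − 2M_n/(0.85 f'_c b)) = 32.9 − √(32.9² − 2 × 13700/(0.85 × 5 × 15.8)) = 6.931 in.
A_s = 0.85 f'_c a b / f_y = 0.85 × 5 × 6.931 × 15.8 / 60 = 7.757 in².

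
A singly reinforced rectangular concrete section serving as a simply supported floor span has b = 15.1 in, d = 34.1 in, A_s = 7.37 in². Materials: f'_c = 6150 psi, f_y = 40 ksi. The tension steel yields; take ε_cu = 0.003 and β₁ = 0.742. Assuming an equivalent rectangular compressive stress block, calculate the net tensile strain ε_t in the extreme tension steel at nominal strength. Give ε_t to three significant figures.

a = A_s f_y/(0.85 f'_c b) = 3.735 in.
β₁ = 0.742, so c = a/β₁ = 3.735/0.742 = 5.034 in.
From the linear strain diagram with ε_cu = 0.003: ε_t = 0.003 (d − c)/c = 0.003 × (34.1 − 5.034)/5.034 = 0.0173.
Since ε_t ≥ 0.005, the section is tension-controlled.

ε_t ≈ 0.0173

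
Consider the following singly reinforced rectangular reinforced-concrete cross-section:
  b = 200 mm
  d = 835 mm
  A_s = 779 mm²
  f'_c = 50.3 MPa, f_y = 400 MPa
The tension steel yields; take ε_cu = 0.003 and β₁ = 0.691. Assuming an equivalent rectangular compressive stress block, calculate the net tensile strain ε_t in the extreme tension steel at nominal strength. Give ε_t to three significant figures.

ε_t ≈ 0.0445

a = A_s f_y/(0.85 f'_c b) = 36.44 mm.
β₁ = 0.691, so c = a/β₁ = 36.44/0.691 = 52.74 mm.
From the linear strain diagram with ε_cu = 0.003: ε_t = 0.003 (d − c)/c = 0.003 × (835 − 52.74)/52.74 = 0.0445.
Since ε_t ≥ 0.005, the section is tension-controlled.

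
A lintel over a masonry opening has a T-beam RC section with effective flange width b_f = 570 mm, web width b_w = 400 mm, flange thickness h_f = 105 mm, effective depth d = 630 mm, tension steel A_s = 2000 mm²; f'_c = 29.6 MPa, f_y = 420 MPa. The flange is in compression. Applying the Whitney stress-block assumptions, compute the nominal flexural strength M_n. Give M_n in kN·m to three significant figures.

Tension: T = A_s f_y = 2000 × 420 = 840000 N.
Try a within the flange: a = T/(0.85 f'_c b_f) = 840000/(0.85 × 29.6 × 570) = 58.57 mm.
Since a = 58.57 ≤ h_f = 105 mm, the stress block lies entirely in the flange; analyse as a rectangular beam of width b_f.
M_n = T(d − a/2) = 840000 × (630 − 29.285) = 504.60 × 10⁶ N·mm.
M_n = 504.60 kN·m.

M_n ≈ 505 kN·m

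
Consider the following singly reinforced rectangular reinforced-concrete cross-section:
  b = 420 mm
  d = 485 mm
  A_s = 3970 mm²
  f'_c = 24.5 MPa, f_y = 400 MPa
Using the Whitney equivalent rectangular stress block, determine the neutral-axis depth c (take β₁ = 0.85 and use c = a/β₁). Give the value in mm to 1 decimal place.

T = A_s f_y = 3970 × 400 = 1588000 N = 1588 kN.
Setting C = 0.85 f'_c a b equal to T: a = 1588000/(0.85 × 24.5 × 420) = 181.558 mm.
With β₁ = 0.85, c = a/β₁ = 181.558/0.85 = 213.6 mm.

c ≈ 213.6 mm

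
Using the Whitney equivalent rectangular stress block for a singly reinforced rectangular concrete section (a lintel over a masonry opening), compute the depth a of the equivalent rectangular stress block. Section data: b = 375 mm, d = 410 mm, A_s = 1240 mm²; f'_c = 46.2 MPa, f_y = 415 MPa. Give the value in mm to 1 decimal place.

T = A_s f_y = 1240 × 415 = 514600 N = 514.6 kN.
Setting C = 0.85 f'_c a b equal to T: a = 514600/(0.85 × 46.2 × 375) = 34.9 mm.

a ≈ 34.9 mm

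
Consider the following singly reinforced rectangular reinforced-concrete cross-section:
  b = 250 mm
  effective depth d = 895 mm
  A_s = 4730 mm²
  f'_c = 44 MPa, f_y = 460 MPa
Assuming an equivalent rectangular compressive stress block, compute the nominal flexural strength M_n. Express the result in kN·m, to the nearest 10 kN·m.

T = A_s f_y = 4730 × 460 = 2175800 N = 2175.8 kN.
From C = T: a = T/(0.85 f'_c b) = 2175800/(0.85 × 44 × 250) = 232.71 mm.
M_n = T(d − a/2) = 2175.8 kN × (895 − 116.355) mm = 1694.18 kN·m.

M_n ≈ 1690 kN·m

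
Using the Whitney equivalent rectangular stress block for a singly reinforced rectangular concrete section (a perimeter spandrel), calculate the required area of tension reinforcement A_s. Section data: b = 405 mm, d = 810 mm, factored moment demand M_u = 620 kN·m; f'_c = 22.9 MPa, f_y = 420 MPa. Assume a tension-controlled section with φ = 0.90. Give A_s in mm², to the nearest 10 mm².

A_s ≈ 2180 mm²

M_n = M_u/φ = 620/0.90 = 688.889 kN·m.
With M_n = 0.85 f'_c a b (d − a/2), solve the quadratic for a:
a = d − √(d² − 2M_n/(0.85 f'_c b)) = 810 − √(810² − 2 × 688.889×10⁶/(0.85 × 22.9 × 405)) = 116.22 mm.
A_s = 0.85 f'_c a b / f_y = 0.85 × 22.9 × 116.22 × 405 / 420 = 2181.4 mm².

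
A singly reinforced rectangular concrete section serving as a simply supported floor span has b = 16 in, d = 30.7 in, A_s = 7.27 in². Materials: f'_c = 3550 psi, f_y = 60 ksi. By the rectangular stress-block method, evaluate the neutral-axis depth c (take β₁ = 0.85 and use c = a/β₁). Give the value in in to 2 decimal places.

c ≈ 10.63 in

T = A_s f_y = 7.27 × 60 = 436.2 kips.
a = T/(0.85 f'_c b) = 436.2/(0.85 × 3.55 × 16) = 9.0348 in.
With β₁ = 0.85, c = a/β₁ = 9.0348/0.85 = 10.63 in.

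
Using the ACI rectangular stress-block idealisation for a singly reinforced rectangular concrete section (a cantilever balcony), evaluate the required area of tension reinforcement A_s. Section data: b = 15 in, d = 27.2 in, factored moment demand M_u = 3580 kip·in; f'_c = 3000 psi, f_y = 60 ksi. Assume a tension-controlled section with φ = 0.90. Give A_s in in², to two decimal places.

A_s ≈ 2.64 in²

M_n = M_u/φ = 3580/0.90 = 3977.78 kip·in.
From M_n = 0.85 f'_c a b (d − a/2):
a = d − √(d² − 2M_n/(0.85 f'_c b)) = 27.2 − √(27.2² − 2 × 3977.78/(0.85 × 3 × 15)) = 4.138 in.
A_s = 0.85 f'_c a b / f_y = 0.85 × 3 × 4.138 × 15 / 60 = 2.638 in².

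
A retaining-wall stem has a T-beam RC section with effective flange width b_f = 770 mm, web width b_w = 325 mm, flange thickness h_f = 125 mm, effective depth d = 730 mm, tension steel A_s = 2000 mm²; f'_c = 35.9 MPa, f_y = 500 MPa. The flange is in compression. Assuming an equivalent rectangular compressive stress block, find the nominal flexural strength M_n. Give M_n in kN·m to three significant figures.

Tension: T = A_s f_y = 2000 × 500 = 1000000 N.
Try a within the flange: a = T/(0.85 f'_c b_f) = 1000000/(0.85 × 35.9 × 770) = 42.56 mm.
Since a = 42.56 ≤ h_f = 125 mm, the stress block lies entirely in the flange; analyse as a rectangular beam of width b_f.
M_n = T(d − a/2) = 1000000 × (730 − 21.28) = 708.72 × 10⁶ N·mm.
M_n = 708.72 kN·m.

M_n ≈ 709 kN·m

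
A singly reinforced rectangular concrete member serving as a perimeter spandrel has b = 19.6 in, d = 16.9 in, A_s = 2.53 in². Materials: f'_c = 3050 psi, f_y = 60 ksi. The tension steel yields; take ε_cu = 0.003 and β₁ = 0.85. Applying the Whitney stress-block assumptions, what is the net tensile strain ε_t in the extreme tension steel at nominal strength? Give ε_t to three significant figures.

a = A_s f_y/(0.85 f'_c b) = 2.987 in.
β₁ = 0.85, so c = a/β₁ = 2.987/0.85 = 3.514 in.
From the linear strain diagram with ε_cu = 0.003: ε_t = 0.003 (d − c)/c = 0.003 × (16.9 − 3.514)/3.514 = 0.0114.
Since ε_t ≥ 0.005, the section is tension-controlled.

ε_t ≈ 0.0114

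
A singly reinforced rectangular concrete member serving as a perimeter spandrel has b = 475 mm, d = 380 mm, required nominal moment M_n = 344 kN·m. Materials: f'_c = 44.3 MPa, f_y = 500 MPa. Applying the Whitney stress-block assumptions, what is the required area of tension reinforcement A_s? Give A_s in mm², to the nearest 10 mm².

With M_n = 0.85 f'_c a b (d − a/2), solve the quadratic for a:
a = d − √(d² − 2M_n/(0.85 f'_c b)) = 380 − √(380² − 2 × 344×10⁶/(0.85 × 44.3 × 475)) = 54.52 mm.
A_s = 0.85 f'_c a b / f_y = 0.85 × 44.3 × 54.52 × 475 / 500 = 1950.3 mm².

A_s ≈ 1950 mm²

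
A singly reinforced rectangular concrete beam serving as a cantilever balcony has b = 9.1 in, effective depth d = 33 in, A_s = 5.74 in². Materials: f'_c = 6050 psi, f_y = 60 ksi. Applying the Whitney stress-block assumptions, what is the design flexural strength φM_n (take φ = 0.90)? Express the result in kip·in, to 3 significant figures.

φM_n ≈ 9090 kip·in

T = A_s f_y = 5.74 × 60 = 344.4 kips.
a = T/(0.85 f'_c b) = 344.4/(0.85 × 6.05 × 9.1) = 7.359 in.
M_n = T(d − a/2) = 344.4 × (33 − 3.6795) = 10098.0 kip·in.
φM_n = 0.90 × 10098.0 = 9088.2 kip·in.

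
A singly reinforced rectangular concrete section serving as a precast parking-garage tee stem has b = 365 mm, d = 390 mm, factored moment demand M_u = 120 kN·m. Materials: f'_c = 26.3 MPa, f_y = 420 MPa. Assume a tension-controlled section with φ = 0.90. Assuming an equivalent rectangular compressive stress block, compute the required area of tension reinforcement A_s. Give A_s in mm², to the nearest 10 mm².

A_s ≈ 860 mm²

M_n = M_u/φ = 120/0.90 = 133.333 kN·m.
With M_n = 0.85 f'_c a b (d − a/2), solve the quadratic for a:
a = d − √(d² − 2M_n/(0.85 f'_c b)) = 390 − √(390² − 2 × 133.333×10⁶/(0.85 × 26.3 × 365)) = 44.43 mm.
A_s = 0.85 f'_c a b / f_y = 0.85 × 26.3 × 44.43 × 365 / 420 = 863.2 mm².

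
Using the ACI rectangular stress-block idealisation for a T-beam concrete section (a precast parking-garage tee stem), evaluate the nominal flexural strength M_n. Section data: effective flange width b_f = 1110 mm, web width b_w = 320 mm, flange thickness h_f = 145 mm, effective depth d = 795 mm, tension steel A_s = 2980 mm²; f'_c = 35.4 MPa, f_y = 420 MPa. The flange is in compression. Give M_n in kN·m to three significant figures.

M_n ≈ 972 kN·m

Tension: T = A_s f_y = 2980 × 420 = 1251600 N.
Try a within the flange: a = T/(0.85 f'_c b_f) = 1251600/(0.85 × 35.4 × 1110) = 37.47 mm.
Since a = 37.47 ≤ h_f = 145 mm, the stress block lies entirely in the flange; analyse as a rectangular beam of width b_f.
M_n = T(d − a/2) = 1251600 × (795 − 18.735) = 971.57 × 10⁶ N·mm.
M_n = 971.57 kN·m.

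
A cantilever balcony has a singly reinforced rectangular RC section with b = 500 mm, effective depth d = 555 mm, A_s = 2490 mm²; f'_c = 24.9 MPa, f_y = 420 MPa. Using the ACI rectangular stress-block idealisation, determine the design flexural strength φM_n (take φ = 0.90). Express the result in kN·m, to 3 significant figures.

φM_n ≈ 476 kN·m

T = A_s f_y = 2490 × 420 = 1045800 N = 1045.8 kN.
From C = T: a = T/(0.85 f'_c b) = 1045800/(0.85 × 24.9 × 500) = 98.82 mm.
M_n = T(d − a/2) = 1045.8 kN × (555 − 49.41) mm = 528.75 kN·m.
φM_n = 0.90 × 528.75 = 475.88 kN·m.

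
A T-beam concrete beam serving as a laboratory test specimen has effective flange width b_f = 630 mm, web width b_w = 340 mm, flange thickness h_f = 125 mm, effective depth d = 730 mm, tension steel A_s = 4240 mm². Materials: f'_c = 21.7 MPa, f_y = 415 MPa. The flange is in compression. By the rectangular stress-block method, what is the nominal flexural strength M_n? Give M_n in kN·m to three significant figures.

Tension: T = A_s f_y = 4240 × 415 = 1759600 N.
Try a within the flange: a = T/(0.85 f'_c b_f) = 1759600/(0.85 × 21.7 × 630) = 151.42 mm.
a = 151.42 > h_f = 125 mm: the block extends into the web. Split into flange-overhang and web parts.
C_f = 0.85 f'_c (b_f − b_w) h_f = 0.85 × 21.7 × (630 − 340) × 125 = 668631 N.
Remaining web compression depth: a_w = (T − C_f)/(0.85 f'_c b_w) = (1759600 − 668631)/(0.85 × 21.7 × 340) = 173.96 mm.
M_n = C_f(d − h_f/2) + (T − C_f)(d − a_w/2) = 668631 × (730 − 62.5) + 1090969 × (730 − 86.98) = 446.31 + 701.51 = 1147.82 × 10⁶ N·mm.
M_n = 1147.82 kN·m.

M_n ≈ 1150 kN·m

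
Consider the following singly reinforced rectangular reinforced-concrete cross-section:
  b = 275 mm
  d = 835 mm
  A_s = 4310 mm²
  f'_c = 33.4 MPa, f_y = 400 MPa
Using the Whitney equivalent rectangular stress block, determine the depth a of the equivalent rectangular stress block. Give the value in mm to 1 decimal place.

T = A_s f_y = 4310 × 400 = 1724000 N = 1724 kN.
Setting C = 0.85 f'_c a b equal to T: a = 1724000/(0.85 × 33.4 × 275) = 220.8 mm.

a ≈ 220.8 mm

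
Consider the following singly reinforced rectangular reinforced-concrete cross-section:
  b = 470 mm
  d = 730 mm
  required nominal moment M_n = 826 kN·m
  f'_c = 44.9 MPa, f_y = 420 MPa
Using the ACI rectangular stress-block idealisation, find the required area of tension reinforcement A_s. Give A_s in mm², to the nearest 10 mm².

A_s ≈ 2820 mm²

With M_n = 0.85 f'_c a b (d − a/2), solve the quadratic for a:
a = d − √(d² − 2M_n/(0.85 f'_c b)) = 730 − √(730² − 2 × 826×10⁶/(0.85 × 44.9 × 470)) = 66.07 mm.
A_s = 0.85 f'_c a b / f_y = 0.85 × 44.9 × 66.07 × 470 / 420 = 2821.7 mm².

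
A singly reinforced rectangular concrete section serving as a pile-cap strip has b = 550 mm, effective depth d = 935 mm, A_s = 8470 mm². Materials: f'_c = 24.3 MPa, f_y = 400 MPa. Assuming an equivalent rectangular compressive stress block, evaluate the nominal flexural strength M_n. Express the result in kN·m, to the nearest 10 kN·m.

T = A_s f_y = 8470 × 400 = 3388000 N = 3388 kN.
From C = T: a = T/(0.85 f'_c b) = 3388000/(0.85 × 24.3 × 550) = 298.23 mm.
M_n = T(d − a/2) = 3388 kN × (935 − 149.115) mm = 2662.58 kN·m.

M_n ≈ 2660 kN·m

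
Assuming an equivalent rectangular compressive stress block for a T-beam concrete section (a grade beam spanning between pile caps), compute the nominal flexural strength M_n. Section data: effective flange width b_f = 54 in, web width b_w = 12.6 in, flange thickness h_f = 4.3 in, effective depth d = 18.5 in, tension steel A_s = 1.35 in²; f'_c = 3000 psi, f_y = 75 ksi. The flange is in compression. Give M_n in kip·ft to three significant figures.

Tension: T = A_s f_y = 1.35 × 75 = 101.25 kips.
Try a within the flange: a = T/(0.85 f'_c b_f) = 101.25/(0.85 × 3 × 54) = 0.735 in.
Since a = 0.735 ≤ h_f = 4.3 in, the stress block lies entirely in the flange; analyse as a rectangular beam of width b_f.
M_n = T(d − a/2) = 101.25 × (18.5 − 0.3675) = 1835.9 kip·in.
M_n = 1835.9/12 = 152.99 kip·ft.

M_n ≈ 153 kip·ft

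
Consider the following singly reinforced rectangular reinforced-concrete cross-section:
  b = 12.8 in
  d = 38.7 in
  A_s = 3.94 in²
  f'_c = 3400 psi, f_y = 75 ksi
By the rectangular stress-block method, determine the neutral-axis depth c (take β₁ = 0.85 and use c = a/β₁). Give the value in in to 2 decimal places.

c ≈ 9.40 in

T = A_s f_y = 3.94 × 75 = 295.5 kips.
a = T/(0.85 f'_c b) = 295.5/(0.85 × 3.4 × 12.8) = 7.9882 in.
With β₁ = 0.85, c = a/β₁ = 7.9882/0.85 = 9.40 in.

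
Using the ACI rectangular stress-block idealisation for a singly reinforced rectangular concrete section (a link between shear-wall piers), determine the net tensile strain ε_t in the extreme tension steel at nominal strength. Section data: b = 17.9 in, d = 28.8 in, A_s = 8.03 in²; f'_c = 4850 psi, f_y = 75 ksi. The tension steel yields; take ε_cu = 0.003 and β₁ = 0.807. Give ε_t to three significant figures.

ε_t ≈ 0.00554

a = A_s f_y/(0.85 f'_c b) = 8.161 in.
β₁ = 0.807, so c = a/β₁ = 8.161/0.807 = 10.113 in.
From the linear strain diagram with ε_cu = 0.003: ε_t = 0.003 (d − c)/c = 0.003 × (28.8 − 10.113)/10.113 = 0.00554.
Since ε_t ≥ 0.005, the section is tension-controlled.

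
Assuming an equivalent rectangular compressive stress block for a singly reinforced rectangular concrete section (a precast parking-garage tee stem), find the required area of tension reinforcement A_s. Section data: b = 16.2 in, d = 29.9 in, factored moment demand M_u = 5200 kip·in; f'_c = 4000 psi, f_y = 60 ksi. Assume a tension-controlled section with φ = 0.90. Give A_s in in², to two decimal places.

M_n = M_u/φ = 5200/0.90 = 5777.78 kip·in.
From M_n = 0.85 f'_c a b (d − a/2):
a = d − √(d² − 2M_n/(0.85 f'_c b)) = 29.9 − √(29.9² − 2 × 5777.78/(0.85 × 4 × 16.2)) = 3.743 in.
A_s = 0.85 f'_c a b / f_y = 0.85 × 4 × 3.743 × 16.2 / 60 = 3.436 in².

A_s ≈ 3.44 in²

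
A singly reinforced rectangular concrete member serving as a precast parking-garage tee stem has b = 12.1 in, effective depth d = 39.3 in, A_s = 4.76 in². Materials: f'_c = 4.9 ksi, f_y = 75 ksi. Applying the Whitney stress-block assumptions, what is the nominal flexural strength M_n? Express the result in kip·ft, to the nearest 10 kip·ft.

T = A_s f_y = 4.76 × 75 = 357 kips.
a = T/(0.85 f'_c b) = 357/(0.85 × 4.9 × 12.1) = 7.084 in.
M_n = T(d − a/2) = 357 × (39.3 − 3.542) = 12765.6 kip·in = 12765.6/12 = 1063.80 kip·ft.

M_n ≈ 1060 kip·ft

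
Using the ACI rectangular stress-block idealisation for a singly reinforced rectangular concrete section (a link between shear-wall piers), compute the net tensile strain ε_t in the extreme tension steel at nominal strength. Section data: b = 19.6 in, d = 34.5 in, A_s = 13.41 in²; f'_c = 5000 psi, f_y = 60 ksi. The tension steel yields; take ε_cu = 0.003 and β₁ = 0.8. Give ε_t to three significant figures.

a = A_s f_y/(0.85 f'_c b) = 9.659 in.
β₁ = 0.8, so c = a/β₁ = 9.659/0.8 = 12.074 in.
From the linear strain diagram with ε_cu = 0.003: ε_t = 0.003 (d − c)/c = 0.003 × (34.5 − 12.074)/12.074 = 0.00557.
Since ε_t ≥ 0.005, the section is tension-controlled.

ε_t ≈ 0.00557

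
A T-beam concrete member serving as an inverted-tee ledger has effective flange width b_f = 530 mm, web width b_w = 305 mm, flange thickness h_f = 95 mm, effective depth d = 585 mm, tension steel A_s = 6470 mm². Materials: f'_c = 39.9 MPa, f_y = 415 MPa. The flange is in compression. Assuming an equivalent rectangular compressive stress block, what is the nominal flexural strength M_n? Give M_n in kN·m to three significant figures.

M_n ≈ 1350 kN·m

Tension: T = A_s f_y = 6470 × 415 = 2685050 N.
Try a within the flange: a = T/(0.85 f'_c b_f) = 2685050/(0.85 × 39.9 × 530) = 149.38 mm.
a = 149.38 > h_f = 95 mm: the block extends into the web. Split into flange-overhang and web parts.
C_f = 0.85 f'_c (b_f − b_w) h_f = 0.85 × 39.9 × (530 − 305) × 95 = 724933 N.
Remaining web compression depth: a_w = (T − C_f)/(0.85 f'_c b_w) = (2685050 − 724933)/(0.85 × 39.9 × 305) = 189.49 mm.
M_n = C_f(d − h_f/2) + (T − C_f)(d − a_w/2) = 724933 × (585 − 47.5) + 1960117 × (585 − 94.745) = 389.65 + 960.96 = 1350.61 × 10⁶ N·mm.
M_n = 1350.61 kN·m.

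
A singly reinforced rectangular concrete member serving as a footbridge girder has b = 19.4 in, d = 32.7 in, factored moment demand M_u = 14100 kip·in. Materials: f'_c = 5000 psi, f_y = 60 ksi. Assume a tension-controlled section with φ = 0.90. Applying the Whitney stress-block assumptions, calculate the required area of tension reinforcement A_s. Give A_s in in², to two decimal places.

M_n = M_u/φ = 14100/0.90 = 15666.7 kip·in.
From M_n = 0.85 f'_c a b (d − a/2):
a = d − √(d² − 2M_n/(0.85 f'_c b)) = 32.7 − √(32.7² − 2 × 15666.7/(0.85 × 5 × 19.4)) = 6.446 in.
A_s = 0.85 f'_c a b / f_y = 0.85 × 5 × 6.446 × 19.4 / 60 = 8.858 in².

A_s ≈ 8.86 in²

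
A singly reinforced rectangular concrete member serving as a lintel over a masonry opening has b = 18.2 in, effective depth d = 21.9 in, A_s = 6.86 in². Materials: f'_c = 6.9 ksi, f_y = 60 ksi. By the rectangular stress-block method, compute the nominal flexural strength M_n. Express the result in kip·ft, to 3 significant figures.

M_n ≈ 685 kip·ft

T = A_s f_y = 6.86 × 60 = 411.6 kips.
a = T/(0.85 f'_c b) = 411.6/(0.85 × 6.9 × 18.2) = 3.856 in.
M_n = T(d − a/2) = 411.6 × (21.9 − 1.928) = 8220.5 kip·in = 8220.5/12 = 685.04 kip·ft.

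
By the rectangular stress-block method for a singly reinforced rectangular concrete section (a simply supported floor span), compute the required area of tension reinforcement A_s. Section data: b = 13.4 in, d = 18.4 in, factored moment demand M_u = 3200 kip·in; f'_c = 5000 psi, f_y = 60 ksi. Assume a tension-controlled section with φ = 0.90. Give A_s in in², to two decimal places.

M_n = M_u/φ = 3200/0.90 = 3555.56 kip·in.
From M_n = 0.85 f'_c a b (d − a/2):
a = d − √(d² − 2M_n/(0.85 f'_c b)) = 18.4 − √(18.4² − 2 × 3555.56/(0.85 × 5 × 13.4)) = 3.782 in.
A_s = 0.85 f'_c a b / f_y = 0.85 × 5 × 3.782 × 13.4 / 60 = 3.590 in².

A_s ≈ 3.59 in²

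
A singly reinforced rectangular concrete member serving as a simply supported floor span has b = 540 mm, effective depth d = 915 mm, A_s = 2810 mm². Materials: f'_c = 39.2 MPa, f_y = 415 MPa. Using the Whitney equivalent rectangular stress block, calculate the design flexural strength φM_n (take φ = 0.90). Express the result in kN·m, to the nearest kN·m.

T = A_s f_y = 2810 × 415 = 1166150 N = 1166.15 kN.
From C = T: a = T/(0.85 f'_c b) = 1166150/(0.85 × 39.2 × 540) = 64.81 mm.
M_n = T(d − a/2) = 1166.15 kN × (915 − 32.405) mm = 1029.24 kN·m.
φM_n = 0.90 × 1029.24 = 926.32 kN·m.

φM_n ≈ 926 kN·m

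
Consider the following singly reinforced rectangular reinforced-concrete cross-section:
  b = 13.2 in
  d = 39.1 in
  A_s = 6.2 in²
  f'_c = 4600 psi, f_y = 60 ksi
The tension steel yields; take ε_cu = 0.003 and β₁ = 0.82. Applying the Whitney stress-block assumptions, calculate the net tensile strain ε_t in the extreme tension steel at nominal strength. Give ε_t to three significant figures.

a = A_s f_y/(0.85 f'_c b) = 7.208 in.
β₁ = 0.82, so c = a/β₁ = 7.208/0.82 = 8.790 in.
From the linear strain diagram with ε_cu = 0.003: ε_t = 0.003 (d − c)/c = 0.003 × (39.1 − 8.790)/8.790 = 0.0103.
Since ε_t ≥ 0.005, the section is tension-controlled.

ε_t ≈ 0.0103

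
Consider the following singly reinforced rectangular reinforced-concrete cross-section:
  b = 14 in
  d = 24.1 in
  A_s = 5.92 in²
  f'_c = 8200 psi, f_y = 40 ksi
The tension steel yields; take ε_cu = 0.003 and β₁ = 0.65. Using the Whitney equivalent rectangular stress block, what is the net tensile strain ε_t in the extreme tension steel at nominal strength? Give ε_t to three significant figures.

a = A_s f_y/(0.85 f'_c b) = 2.427 in.
β₁ = 0.65, so c = a/β₁ = 2.427/0.65 = 3.734 in.
From the linear strain diagram with ε_cu = 0.003: ε_t = 0.003 (d − c)/c = 0.003 × (24.1 − 3.734)/3.734 = 0.0164.
Since ε_t ≥ 0.005, the section is tension-controlled.

ε_t ≈ 0.0164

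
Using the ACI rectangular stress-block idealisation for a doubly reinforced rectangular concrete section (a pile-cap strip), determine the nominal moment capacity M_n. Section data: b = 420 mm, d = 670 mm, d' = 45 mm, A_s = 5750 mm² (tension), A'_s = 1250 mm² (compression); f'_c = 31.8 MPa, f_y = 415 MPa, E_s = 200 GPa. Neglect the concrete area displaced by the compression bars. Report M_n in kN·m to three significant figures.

Assume both tension and compression steel yield.
Net tension couple steel: A_s − A'_s = 4500 mm².
a = (A_s − A'_s) f_y / (0.85 f'_c b) = 1867500/(0.85 × 31.8 × 420) = 164.50 mm.
c = a/β₁ = 164.50/0.823 = 199.88 mm; ε'_s = 0.003(c − d')/c = 0.0023 ≥ f_y/E_s = 0.0021, so compression steel does yield.
M_n = (A_s − A'_s) f_y (d − a/2) + A'_s f_y (d − d') = [1867500 × (670 − 82.25) + 518750 × (670 − 45)] × 10⁻⁶ = 1097.62 + 324.22 = 1421.84 kN·m.

M_n ≈ 1420 kN·m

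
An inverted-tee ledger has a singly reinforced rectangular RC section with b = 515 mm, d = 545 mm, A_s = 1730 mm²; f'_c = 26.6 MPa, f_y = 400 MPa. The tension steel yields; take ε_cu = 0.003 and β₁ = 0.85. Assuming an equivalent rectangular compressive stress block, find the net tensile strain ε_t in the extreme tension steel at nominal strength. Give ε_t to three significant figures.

ε_t ≈ 0.0204

a = A_s f_y/(0.85 f'_c b) = 59.43 mm.
β₁ = 0.85, so c = a/β₁ = 59.43/0.85 = 69.92 mm.
From the linear strain diagram with ε_cu = 0.003: ε_t = 0.003 (d − c)/c = 0.003 × (545 − 69.92)/69.92 = 0.0204.
Since ε_t ≥ 0.005, the section is tension-controlled.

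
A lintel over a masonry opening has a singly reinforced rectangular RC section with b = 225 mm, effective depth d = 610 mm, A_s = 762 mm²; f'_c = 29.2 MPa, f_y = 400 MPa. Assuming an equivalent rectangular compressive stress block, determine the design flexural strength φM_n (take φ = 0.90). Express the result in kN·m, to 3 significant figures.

T = A_s f_y = 762 × 400 = 304800 N = 304.8 kN.
From C = T: a = T/(0.85 f'_c b) = 304800/(0.85 × 29.2 × 225) = 54.58 mm.
M_n = T(d − a/2) = 304.8 kN × (610 − 27.29) mm = 177.61 kN·m.
φM_n = 0.90 × 177.61 = 159.85 kN·m.

φM_n ≈ 160 kN·m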